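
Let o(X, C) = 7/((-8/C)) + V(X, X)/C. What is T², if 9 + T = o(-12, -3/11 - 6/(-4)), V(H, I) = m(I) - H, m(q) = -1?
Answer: 27867841/22581504 ≈ 1.2341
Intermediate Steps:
V(H, I) = -1 - H
o(X, C) = -7*C/8 + (-1 - X)/C (o(X, C) = 7/((-8/C)) + (-1 - X)/C = 7*(-C/8) + (-1 - X)/C = -7*C/8 + (-1 - X)/C)
T = -5279/4752 (T = -9 + (-1 - 1*(-12) - 7*(-3/11 - 6/(-4))²/8)/(-3/11 - 6/(-4)) = -9 + (-1 + 12 - 7*(-3*1/11 - 6*(-¼))²/8)/(-3*1/11 - 6*(-¼)) = -9 + (-1 + 12 - 7*(-3/11 + 3/2)²/8)/(-3/11 + 3/2) = -9 + (-1 + 12 - 7*(27/22)²/8)/(27/22) = -9 + 22*(-1 + 12 - 7/8*729/484)/27 = -9 + 22*(-1 + 12 - 5103/3872)/27 = -9 + (22/27)*(37489/3872) = -9 + 37489/4752 = -5279/4752 ≈ -1.1109)
T² = (-5279/4752)² = 27867841/22581504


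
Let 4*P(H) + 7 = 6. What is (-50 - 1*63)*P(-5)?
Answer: 113/4 ≈ 28.250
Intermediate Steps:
P(H) = -¼ (P(H) = -7/4 + (¼)*6 = -7/4 + 3/2 = -¼)
(-50 - 1*63)*P(-5) = (-50 - 1*63)*(-¼) = (-50 - 63)*(-¼) = -113*(-¼) = 113/4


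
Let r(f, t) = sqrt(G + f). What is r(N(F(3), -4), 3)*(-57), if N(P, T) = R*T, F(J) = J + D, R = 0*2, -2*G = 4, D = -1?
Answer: -57*I*sqrt(2) ≈ -80.61*I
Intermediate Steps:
G = -2 (G = -1/2*4 = -2)
R = 0
F(J) = -1 + J (F(J) = J - 1 = -1 + J)
N(P, T) = 0 (N(P, T) = 0*T = 0)
r(f, t) = sqrt(-2 + f)
r(N(F(3), -4), 3)*(-57) = sqrt(-2 + 0)*(-57) = sqrt(-2)*(-57) = (I*sqrt(2))*(-57) = -57*I*sqrt(2)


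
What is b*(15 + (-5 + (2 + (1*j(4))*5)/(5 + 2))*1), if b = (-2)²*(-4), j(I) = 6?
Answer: -1632/7 ≈ -233.14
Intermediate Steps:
b = -16 (b = 4*(-4) = -16)
b*(15 + (-5 + (2 + (1*j(4))*5)/(5 + 2))*1) = -16*(15 + (-5 + (2 + (1*6)*5)/(5 + 2))*1) = -16*(15 + (-5 + (2 + 6*5)/7)*1) = -16*(15 + (-5 + (2 + 30)*(⅐))*1) = -16*(15 + (-5 + 32*(⅐))*1) = -16*(15 + (-5 + 32/7)*1) = -16*(15 - 3/7*1) = -16*(15 - 3/7) = -16*102/7 = -1632/7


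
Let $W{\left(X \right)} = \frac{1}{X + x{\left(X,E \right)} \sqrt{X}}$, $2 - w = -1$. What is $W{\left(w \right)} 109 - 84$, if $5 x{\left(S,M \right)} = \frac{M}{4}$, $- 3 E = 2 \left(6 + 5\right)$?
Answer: $- \frac{118536}{2579} + \frac{11990 \sqrt{3}}{2579} \approx -37.91$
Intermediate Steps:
$w = 3$ ($w = 2 - -1 = 2 + 1 = 3$)
$E = - \frac{22}{3}$ ($E = - \frac{2 \left(6 + 5\right)}{3} = - \frac{2 \cdot 11}{3} = \left(- \frac{1}{3}\right) 22 = - \frac{22}{3} \approx -7.3333$)
$x{\left(S,M \right)} = \frac{M}{20}$ ($x{\left(S,M \right)} = \frac{M \frac{1}{4}}{5} = \frac{\frac{1}{4} M}{5} = \frac{M}{20}$)
$W{\left(X \right)} = \frac{1}{X - \frac{11 \sqrt{X}}{30}}$ ($W{\left(X \right)} = \frac{1}{X + \frac{1}{20} \left(- \frac{22}{3}\right) \sqrt{X}} = \frac{1}{X - \frac{11 \sqrt{X}}{30}}$)
$W{\left(w \right)} 109 - 84 = \frac{30}{- 11 \sqrt{3} + 30 \cdot 3} \cdot 109 - 84 = \frac{30}{- 11 \sqrt{3} + 90} \cdot 109 - 84 = \frac{30}{90 - 11 \sqrt{3}} \cdot 109 - 84 = \frac{3270}{90 - 11 \sqrt{3}} - 84 = -84 + \frac{3270}{90 - 11 \sqrt{3}}$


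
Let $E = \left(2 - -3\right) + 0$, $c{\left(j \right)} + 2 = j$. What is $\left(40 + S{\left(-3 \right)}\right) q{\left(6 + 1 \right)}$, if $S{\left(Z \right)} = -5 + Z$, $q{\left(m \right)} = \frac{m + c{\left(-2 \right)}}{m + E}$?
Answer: $8$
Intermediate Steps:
$c{\left(j \right)} = -2 + j$
$E = 5$ ($E = \left(2 + 3\right) + 0 = 5 + 0 = 5$)
$q{\left(m \right)} = \frac{-4 + m}{5 + m}$ ($q{\left(m \right)} = \frac{m - 4}{m + 5} = \frac{m - 4}{5 + m} = \frac{-4 + m}{5 + m}$)
$\left(40 + S{\left(-3 \right)}\right) q{\left(6 + 1 \right)} = \left(40 - 8\right) \frac{-4 + \left(6 + 1\right)}{5 + \left(6 + 1\right)} = \left(40 - 8\right) \frac{-4 + 7}{5 + 7} = 32 \cdot \frac{1}{12} \cdot 3 = 32 \cdot \frac{1}{4} = 8$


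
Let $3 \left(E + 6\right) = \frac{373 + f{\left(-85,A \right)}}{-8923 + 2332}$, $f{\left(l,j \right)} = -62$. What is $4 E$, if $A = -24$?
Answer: $- \frac{475796}{19773} \approx -24.063$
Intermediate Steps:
$E = - \frac{118949}{19773}$ ($E = -6 + \frac{\left(373 - 62\right) \frac{1}{-8923 + 2332}}{3} = -6 + \frac{311 \frac{1}{-6591}}{3} = -6 + \frac{311 \left(- \frac{1}{6591}\right)}{3} = -6 + \frac{1}{3} \left(- \frac{311}{6591}\right) = -6 - \frac{311}{19773} = - \frac{118949}{19773} \approx -6.0157$)
$4 E = 4 \left(- \frac{118949}{19773}\right) = - \frac{475796}{19773}$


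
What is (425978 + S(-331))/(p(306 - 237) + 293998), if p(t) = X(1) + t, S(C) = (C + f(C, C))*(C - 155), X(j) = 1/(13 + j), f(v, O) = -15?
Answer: 8317876/4116939 ≈ 2.0204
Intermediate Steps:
S(C) = (-155 + C)*(-15 + C) (S(C) = (C - 15)*(C - 155) = (-15 + C)*(-155 + C) = (-155 + C)*(-15 + C))
p(t) = 1/14 + t (p(t) = 1/(13 + 1) + t = 1/14 + t)
(425978 + S(-331))/(p(306 - 237) + 293998) = (425978 + (2325 + (-331)² - 170*(-331)))/((1/14 + (306 - 237)) + 293998) = (425978 + (2325 + 109561 + 56270))/((1/14 + 69) + 293998) = (425978 + 168156)/(967/14 + 293998) = 594134/(4116939/14) = 594134*(14/4116939) = 8317876/4116939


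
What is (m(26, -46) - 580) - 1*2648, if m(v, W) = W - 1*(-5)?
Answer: -3269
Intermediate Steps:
m(v, W) = 5 + W (m(v, W) = W + 5 = 5 + W)
(m(26, -46) - 580) - 1*2648 = ((5 - 46) - 580) - 1*2648 = (-41 - 580) - 2648 = -621 - 2648 = -3269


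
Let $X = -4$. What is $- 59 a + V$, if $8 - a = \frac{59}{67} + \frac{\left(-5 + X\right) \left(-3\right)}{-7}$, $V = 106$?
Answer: $- \frac{254018}{469} \approx -541.62$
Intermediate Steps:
$a = \frac{5148}{469}$ ($a = 8 - \left(\frac{59}{67} + \frac{\left(-5 - 4\right) \left(-3\right)}{-7}\right) = 8 - \left(59 \cdot \frac{1}{67} + \left(-9\right) \left(-3\right) \left(- \frac{1}{7}\right)\right) = 8 - \left(\frac{59}{67} + 27 \left(- \frac{1}{7}\right)\right) = 8 - \left(\frac{59}{67} - \frac{27}{7}\right) = 8 - - \frac{1396}{469} = 8 + \frac{1396}{469} = \frac{5148}{469} \approx 10.977$)
$- 59 a + V = \left(-59\right) \frac{5148}{469} + 106 = - \frac{303732}{469} + 106 = - \frac{254018}{469}$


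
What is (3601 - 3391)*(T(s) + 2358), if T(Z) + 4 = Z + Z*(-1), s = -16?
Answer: 494340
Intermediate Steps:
T(Z) = -4 (T(Z) = -4 + (Z + Z*(-1)) = -4 + (Z - Z) = -4 + 0 = -4)
(3601 - 3391)*(T(s) + 2358) = (3601 - 3391)*(-4 + 2358) = 210*2354 = 494340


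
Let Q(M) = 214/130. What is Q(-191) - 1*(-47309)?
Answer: 3075192/65 ≈ 47311.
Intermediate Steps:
Q(M) = 107/65 (Q(M) = 214*(1/130) = 107/65)
Q(-191) - 1*(-47309) = 107/65 - 1*(-47309) = 107/65 + 47309 = 3075192/65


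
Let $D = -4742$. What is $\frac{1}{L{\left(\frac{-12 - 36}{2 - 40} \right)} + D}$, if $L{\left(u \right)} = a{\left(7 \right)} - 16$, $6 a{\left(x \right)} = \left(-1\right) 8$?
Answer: $- \frac{3}{14278} \approx -0.00021011$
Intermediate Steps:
$a{\left(x \right)} = - \frac{4}{3}$ ($a{\left(x \right)} = \frac{\left(-1\right) 8}{6} = \frac{1}{6} \left(-8\right) = - \frac{4}{3}$)
$L{\left(u \right)} = - \frac{52}{3}$ ($L{\left(u \right)} = - \frac{4}{3} - 16 = - \frac{52}{3}$)
$\frac{1}{L{\left(\frac{-12 - 36}{2 - 40} \right)} + D} = \frac{1}{- \frac{52}{3} - 4742} = \frac{1}{- \frac{14278}{3}} = - \frac{3}{14278}$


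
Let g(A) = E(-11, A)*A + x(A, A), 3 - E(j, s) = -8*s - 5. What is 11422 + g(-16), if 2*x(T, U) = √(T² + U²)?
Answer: 13342 + 8*√2 ≈ 13353.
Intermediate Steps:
E(j, s) = 8 + 8*s (E(j, s) = 3 - (-8*s - 5) = 3 - (-5 - 8*s) = 3 + (5 + 8*s) = 8 + 8*s)
x(T, U) = √(T² + U²)/2
g(A) = A*(8 + 8*A) + √2*√(A²)/2 (g(A) = (8 + 8*A)*A + √(A² + A²)/2 = A*(8 + 8*A) + √(2*A²)/2 = A*(8 + 8*A) + (√2*√(A²))/2 = A*(8 + 8*A) + √2*√(A²)/2)
11422 + g(-16) = 11422 + (√2*√((-16)²)/2 + 8*(-16)*(1 - 16)) = 11422 + (√2*√256/2 + 8*(-16)*(-15)) = 11422 + ((½)*√2*16 + 1920) = 11422 + (8*√2 + 1920) = 11422 + (1920 + 8*√2) = 13342 + 8*√2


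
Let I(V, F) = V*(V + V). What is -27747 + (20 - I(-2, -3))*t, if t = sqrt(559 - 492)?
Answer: -27747 + 12*sqrt(67) ≈ -27649.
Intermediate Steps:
I(V, F) = 2*V**2 (I(V, F) = V*(2*V) = 2*V**2)
t = sqrt(67) ≈ 8.1853
-27747 + (20 - I(-2, -3))*t = -27747 + (20 - 2*(-2)**2)*sqrt(67) = -27747 + (20 - 2*4)*sqrt(67) = -27747 + (20 - 1*8)*sqrt(67) = -27747 + (20 - 8)*sqrt(67) = -27747 + 12*sqrt(67)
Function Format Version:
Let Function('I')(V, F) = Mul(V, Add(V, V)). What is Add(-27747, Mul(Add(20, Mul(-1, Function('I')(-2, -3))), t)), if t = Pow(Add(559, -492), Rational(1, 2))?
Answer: Add(-27747, Mul(12, Pow(67, Rational(1, 2)))) ≈ -27649.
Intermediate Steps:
Function('I')(V, F) = Mul(2, Pow(V, 2)) (Function('I')(V, F) = Mul(V, Mul(2, V)) = Mul(2, Pow(V, 2)))
t = Pow(67, Rational(1, 2)) ≈ 8.1853
Add(-27747, Mul(Add(20, Mul(-1, Function('I')(-2, -3))), t)) = Add(-27747, Mul(Add(20, Mul(-1, Mul(2, Pow(-2, 2)))), Pow(67, Rational(1, 2)))) = Add(-27747, Mul(Add(20, Mul(-1, Mul(2, 4))), Pow(67, Rational(1, 2)))) = Add(-27747, Mul(Add(20, Mul(-1, 8)), Pow(67, Rational(1, 2)))) = Add(-27747, Mul(Add(20, -8), Pow(67, Rational(1, 2)))) = Add(-27747, Mul(12, Pow(67, Rational(1, 2))))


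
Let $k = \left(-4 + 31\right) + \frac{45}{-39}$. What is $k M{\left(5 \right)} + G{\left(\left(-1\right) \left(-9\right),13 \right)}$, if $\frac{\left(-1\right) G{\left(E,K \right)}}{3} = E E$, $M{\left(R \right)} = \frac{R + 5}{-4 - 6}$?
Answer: $- \frac{3495}{13} \approx -268.85$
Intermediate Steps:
$M{\left(R \right)} = - \frac{1}{2} - \frac{R}{10}$ ($M{\left(R \right)} = \frac{5 + R}{-10} = \left(5 + R\right) \left(- \frac{1}{10}\right) = - \frac{1}{2} - \frac{R}{10}$)
$k = \frac{336}{13}$ ($k = 27 + 45 \left(- \frac{1}{39}\right) = 27 - \frac{15}{13} = \frac{336}{13} \approx 25.846$)
$G{\left(E,K \right)} = - 3 E^{2}$ ($G{\left(E,K \right)} = - 3 E E = - 3 E^{2}$)
$k M{\left(5 \right)} + G{\left(\left(-1\right) \left(-9\right),13 \right)} = \frac{336 \left(- \frac{1}{2} - \frac{1}{2}\right)}{13} - 3 \left(\left(-1\right) \left(-9\right)\right)^{2} = \frac{336 \left(- \frac{1}{2} - \frac{1}{2}\right)}{13} - 3 \cdot 9^{2} = \frac{336}{13} \left(-1\right) - 243 = - \frac{336}{13} - 243 = - \frac{3495}{13}$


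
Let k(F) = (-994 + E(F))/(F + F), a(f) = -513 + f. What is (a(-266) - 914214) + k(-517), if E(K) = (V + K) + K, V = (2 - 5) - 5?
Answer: -473050363/517 ≈ -9.1499e+5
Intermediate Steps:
V = -8 (V = -3 - 5 = -8)
E(K) = -8 + 2*K (E(K) = (-8 + K) + K = -8 + 2*K)
k(F) = (-1002 + 2*F)/(2*F) (k(F) = (-994 + (-8 + 2*F))/(F + F) = (-1002 + 2*F)/((2*F)) = (-1002 + 2*F)*(1/(2*F)) = (-1002 + 2*F)/(2*F))
(a(-266) - 914214) + k(-517) = ((-513 - 266) - 914214) + (-501 - 517)/(-517) = (-779 - 914214) - 1/517*(-1018) = -914993 + 1018/517 = -473050363/517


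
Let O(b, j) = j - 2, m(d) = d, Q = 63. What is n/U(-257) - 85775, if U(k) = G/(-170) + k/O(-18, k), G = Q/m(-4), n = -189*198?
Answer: -22980392315/191077 ≈ -1.2027e+5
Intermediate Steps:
n = -37422
O(b, j) = -2 + j
G = -63/4 (G = 63/(-4) = 63*(-¼) = -63/4 ≈ -15.750)
U(k) = 63/680 + k/(-2 + k) (U(k) = -63/4/(-170) + k/(-2 + k) = -63/4*(-1/170) + k/(-2 + k) = 63/680 + k/(-2 + k))
n/U(-257) - 85775 = -37422*680*(-2 - 257)/(-126 + 743*(-257)) - 85775 = -37422*(-176120/(-126 - 190951)) - 85775 = -37422/((1/680)*(-1/259)*(-191077)) - 85775 = -37422/191077/176120 - 85775 = -37422*176120/191077 - 85775 = -6590762640/191077 - 85775 = -22980392315/191077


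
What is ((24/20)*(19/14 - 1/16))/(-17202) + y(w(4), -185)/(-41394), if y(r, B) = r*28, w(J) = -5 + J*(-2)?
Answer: 57840715/6645889488 ≈ 0.0087032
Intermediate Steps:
w(J) = -5 - 2*J
y(r, B) = 28*r
((24/20)*(19/14 - 1/16))/(-17202) + y(w(4), -185)/(-41394) = ((24/20)*(19/14 - 1/16))/(-17202) + (28*(-5 - 2*4))/(-41394) = (((1/20)*24)*(19*(1/14) - 1*1/16))*(-1/17202) + (28*(-5 - 8))*(-1/41394) = (6*(19/14 - 1/16)/5)*(-1/17202) + (28*(-13))*(-1/41394) = ((6/5)*(145/112))*(-1/17202) - 364*(-1/41394) = (87/56)*(-1/17202) + 182/20697 = -29/321104 + 182/20697 = 57840715/6645889488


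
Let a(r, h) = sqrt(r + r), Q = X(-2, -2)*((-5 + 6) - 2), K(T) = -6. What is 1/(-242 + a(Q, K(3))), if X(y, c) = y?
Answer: -1/240 ≈ -0.0041667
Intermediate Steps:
Q = 2 (Q = -2*((-5 + 6) - 2) = -2*(1 - 2) = -2*(-1) = 2)
a(r, h) = sqrt(2)*sqrt(r) (a(r, h) = sqrt(2*r) = sqrt(2)*sqrt(r))
1/(-242 + a(Q, K(3))) = 1/(-242 + sqrt(2)*sqrt(2)) = 1/(-242 + 2) = 1/(-240) = -1/240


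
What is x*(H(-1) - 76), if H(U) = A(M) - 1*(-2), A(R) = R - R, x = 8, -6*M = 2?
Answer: -592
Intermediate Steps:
M = -1/3 (M = -1/6*2 = -1/3 ≈ -0.33333)
A(R) = 0
H(U) = 2 (H(U) = 0 - 1*(-2) = 0 + 2 = 2)
x*(H(-1) - 76) = 8*(2 - 76) = 8*(-74) = -592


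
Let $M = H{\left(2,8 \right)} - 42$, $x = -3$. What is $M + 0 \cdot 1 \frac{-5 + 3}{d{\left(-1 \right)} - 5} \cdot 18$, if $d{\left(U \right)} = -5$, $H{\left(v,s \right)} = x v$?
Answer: $-48$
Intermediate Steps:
$H{\left(v,s \right)} = - 3 v$
$M = -48$ ($M = \left(-3\right) 2 - 42 = -6 - 42 = -48$)
$M + 0 \cdot 1 \frac{-5 + 3}{d{\left(-1 \right)} - 5} \cdot 18 = -48 + 0 \cdot 1 \frac{-5 + 3}{-5 - 5} \cdot 18 = -48 + 0 \left(- \frac{2}{-10}\right) 18 = -48 + 0 \left(\left(-2\right) \left(- \frac{1}{10}\right)\right) 18 = -48 + 0 \cdot \frac{1}{5} \cdot 18 = -48 + 0 \cdot 18 = -48 + 0 = -48$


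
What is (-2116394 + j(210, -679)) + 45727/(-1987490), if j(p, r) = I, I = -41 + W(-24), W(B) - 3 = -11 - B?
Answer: -4206361644037/1987490 ≈ -2.1164e+6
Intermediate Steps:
W(B) = -8 - B (W(B) = 3 + (-11 - B) = -8 - B)
I = -25 (I = -41 + (-8 - 1*(-24)) = -41 + (-8 + 24) = -41 + 16 = -25)
j(p, r) = -25
(-2116394 + j(210, -679)) + 45727/(-1987490) = (-2116394 - 25) + 45727/(-1987490) = -2116419 + 45727*(-1/1987490) = -2116419 - 45727/1987490 = -4206361644037/1987490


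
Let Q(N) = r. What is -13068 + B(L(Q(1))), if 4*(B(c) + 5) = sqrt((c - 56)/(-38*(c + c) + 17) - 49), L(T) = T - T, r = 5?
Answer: -13073 + I*sqrt(15113)/68 ≈ -13073.0 + 1.8079*I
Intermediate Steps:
Q(N) = 5
L(T) = 0
B(c) = -5 + sqrt(-49 + (-56 + c)/(17 - 76*c))/4 (B(c) = -5 + sqrt((c - 56)/(-38*(c + c) + 17) - 49)/4 = -5 + sqrt((-56 + c)/(-76*c + 17) - 49)/4 = -5 + sqrt((-56 + c)/(17 - 76*c) - 49)/4 = -5 + sqrt(-49 + (-56 + c)/(17 - 76*c))/4)
-13068 + B(L(Q(1))) = -13068 + (-5 + sqrt((889 - 3725*0)/(-17 + 76*0))/4) = -13068 + (-5 + sqrt((889 + 0)/(-17 + 0))/4) = -13068 + (-5 + sqrt(889/(-17))/4) = -13068 + (-5 + sqrt(-1/17*889)/4) = -13068 + (-5 + sqrt(-889/17)/4) = -13068 + (-5 + (I*sqrt(15113)/17)/4) = -13068 + (-5 + I*sqrt(15113)/68) = -13073 + I*sqrt(15113)/68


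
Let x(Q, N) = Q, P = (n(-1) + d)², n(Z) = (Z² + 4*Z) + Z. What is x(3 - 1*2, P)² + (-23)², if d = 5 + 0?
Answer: 530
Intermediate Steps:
n(Z) = Z² + 5*Z
d = 5
P = 1 (P = (-(5 - 1) + 5)² = (-1*4 + 5)² = (-4 + 5)² = 1² = 1)
x(3 - 1*2, P)² + (-23)² = (3 - 1*2)² + (-23)² = (3 - 2)² + 529 = 1² + 529 = 1 + 529 = 530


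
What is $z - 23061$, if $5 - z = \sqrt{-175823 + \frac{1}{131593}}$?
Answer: $-23056 - \frac{i \sqrt{3044677247068534}}{131593} \approx -23056.0 - 419.31 i$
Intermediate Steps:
$z = 5 - \frac{i \sqrt{3044677247068534}}{131593}$ ($z = 5 - \sqrt{-175823 + \frac{1}{131593}} = 5 - \sqrt{- \frac{23137076038}{131593}} = 5 - \frac{i \sqrt{3044677247068534}}{131593} \approx 5.0 - 419.31 i$)
$z - 23061 = \left(5 - \frac{i \sqrt{3044677247068534}}{131593}\right) - 23061 = -23056 - \frac{i \sqrt{3044677247068534}}{131593}$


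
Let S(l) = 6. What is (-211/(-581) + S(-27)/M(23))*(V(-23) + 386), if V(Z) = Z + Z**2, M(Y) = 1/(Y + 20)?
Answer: 133897228/581 ≈ 2.3046e+5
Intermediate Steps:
M(Y) = 1/(20 + Y)
(-211/(-581) + S(-27)/M(23))*(V(-23) + 386) = (-211/(-581) + 6/(1/(20 + 23)))*(-23*(1 - 23) + 386) = (-211*(-1/581) + 6/(1/43))*(-23*(-22) + 386) = (211/581 + 6/(1/43))*(506 + 386) = (211/581 + 6*43)*892 = (211/581 + 258)*892 = (150109/581)*892 = 133897228/581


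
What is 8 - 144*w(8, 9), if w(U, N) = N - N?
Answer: 8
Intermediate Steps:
w(U, N) = 0
8 - 144*w(8, 9) = 8 - 144*0 = 8 + 0 = 8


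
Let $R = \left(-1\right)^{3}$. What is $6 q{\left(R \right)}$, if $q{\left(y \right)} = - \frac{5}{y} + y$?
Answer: $24$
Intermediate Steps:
$R = -1$
$q{\left(y \right)} = y - \frac{5}{y}$
$6 q{\left(R \right)} = 6 \left(-1 - \frac{5}{-1}\right) = 6 \left(-1 - -5\right) = 6 \left(-1 + 5\right) = 6 \cdot 4 = 24$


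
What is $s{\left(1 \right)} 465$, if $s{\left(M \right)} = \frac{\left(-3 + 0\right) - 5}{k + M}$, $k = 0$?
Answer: $-3720$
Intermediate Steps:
$s{\left(M \right)} = - \frac{8}{M}$ ($s{\left(M \right)} = \frac{\left(-3 + 0\right) - 5}{0 + M} = \frac{-3 - 5}{M} = - \frac{8}{M}$)
$s{\left(1 \right)} 465 = - \frac{8}{1} \cdot 465 = \left(-8\right) 1 \cdot 465 = \left(-8\right) 465 = -3720$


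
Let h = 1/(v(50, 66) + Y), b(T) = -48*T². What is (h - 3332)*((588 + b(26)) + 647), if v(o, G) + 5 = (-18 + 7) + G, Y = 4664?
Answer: 490264058011/4714 ≈ 1.0400e+8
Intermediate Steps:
v(o, G) = -16 + G (v(o, G) = -5 + ((-18 + 7) + G) = -5 + (-11 + G) = -16 + G)
h = 1/4714 (h = 1/((-16 + 66) + 4664) = 1/(50 + 4664) = 1/4714 ≈ 0.00021213)
(h - 3332)*((588 + b(26)) + 647) = (1/4714 - 3332)*((588 - 48*26²) + 647) = -15707047*((588 - 48*676) + 647)/4714 = -15707047*((588 - 32448) + 647)/4714 = -15707047*(-31860 + 647)/4714 = -15707047/4714*(-31213) = 490264058011/4714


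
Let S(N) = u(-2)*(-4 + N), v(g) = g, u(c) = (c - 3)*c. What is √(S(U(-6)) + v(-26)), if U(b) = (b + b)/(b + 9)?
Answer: I*√106 ≈ 10.296*I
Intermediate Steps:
U(b) = 2*b/(9 + b) (U(b) = (2*b)/(9 + b) = 2*b/(9 + b))
u(c) = c*(-3 + c) (u(c) = (-3 + c)*c = c*(-3 + c))
S(N) = -40 + 10*N (S(N) = (-2*(-3 - 2))*(-4 + N) = (-2*(-5))*(-4 + N) = 10*(-4 + N) = -40 + 10*N)
√(S(U(-6)) + v(-26)) = √((-40 + 10*(2*(-6)/(9 - 6))) - 26) = √((-40 + 10*(2*(-6)/3)) - 26) = √((-40 + 10*(2*(-6)*(⅓))) - 26) = √((-40 + 10*(-4)) - 26) = √((-40 - 40) - 26) = √(-80 - 26) = √(-106) = I*√106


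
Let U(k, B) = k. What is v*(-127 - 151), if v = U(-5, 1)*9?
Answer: 12510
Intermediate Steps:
v = -45 (v = -5*9 = -45)
v*(-127 - 151) = -45*(-127 - 151) = -45*(-278) = 12510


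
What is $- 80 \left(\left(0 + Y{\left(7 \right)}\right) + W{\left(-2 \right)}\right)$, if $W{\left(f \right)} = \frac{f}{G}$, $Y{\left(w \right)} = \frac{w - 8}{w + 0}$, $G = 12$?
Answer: $\frac{520}{21} \approx 24.762$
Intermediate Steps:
$Y{\left(w \right)} = \frac{-8 + w}{w}$
$W{\left(f \right)} = \frac{f}{12}$
$- 80 \left(\left(0 + Y{\left(7 \right)}\right) + W{\left(-2 \right)}\right) = - 80 \left(\left(0 + \frac{-8 + 7}{7}\right) + \frac{1}{12} \left(-2\right)\right) = - 80 \left(\left(0 + \frac{1}{7} \left(-1\right)\right) - \frac{1}{6}\right) = - 80 \left(\left(0 - \frac{1}{7}\right) - \frac{1}{6}\right) = - 80 \left(- \frac{1}{7} - \frac{1}{6}\right) = \left(-80\right) \left(- \frac{13}{42}\right) = \frac{520}{21}$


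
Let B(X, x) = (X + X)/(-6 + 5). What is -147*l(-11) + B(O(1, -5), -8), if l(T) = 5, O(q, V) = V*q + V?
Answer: -715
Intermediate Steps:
O(q, V) = V + V*q
B(X, x) = -2*X (B(X, x) = (2*X)/(-1) = (2*X)*(-1) = -2*X)
-147*l(-11) + B(O(1, -5), -8) = -147*5 - (-10)*(1 + 1) = -735 - (-10)*2 = -735 - 2*(-10) = -735 + 20 = -715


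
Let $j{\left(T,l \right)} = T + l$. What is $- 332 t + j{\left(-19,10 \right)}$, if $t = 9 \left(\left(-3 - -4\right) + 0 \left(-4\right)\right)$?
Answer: $-2997$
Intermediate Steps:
$t = 9$ ($t = 9 \left(\left(-3 + 4\right) + 0\right) = 9 \left(1 + 0\right) = 9 \cdot 1 = 9$)
$- 332 t + j{\left(-19,10 \right)} = \left(-332\right) 9 + \left(-19 + 10\right) = -2988 - 9 = -2997$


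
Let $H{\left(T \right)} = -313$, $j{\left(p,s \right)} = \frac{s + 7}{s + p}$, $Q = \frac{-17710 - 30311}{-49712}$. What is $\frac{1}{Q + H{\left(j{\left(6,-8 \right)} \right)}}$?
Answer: $- \frac{49712}{15511835} \approx -0.0032048$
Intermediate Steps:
$Q = \frac{48021}{49712}$ ($Q = \left(-48021\right) \left(- \frac{1}{49712}\right) = \frac{48021}{49712} \approx 0.96598$)
$j{\left(p,s \right)} = \frac{7 + s}{p + s}$
$\frac{1}{Q + H{\left(j{\left(6,-8 \right)} \right)}} = \frac{1}{\frac{48021}{49712} - 313} = \frac{1}{- \frac{15511835}{49712}} = - \frac{49712}{15511835}$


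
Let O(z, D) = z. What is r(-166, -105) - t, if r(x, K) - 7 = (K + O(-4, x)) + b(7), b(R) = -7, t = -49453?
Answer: 49344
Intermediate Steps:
r(x, K) = -4 + K (r(x, K) = 7 + ((K - 4) - 7) = 7 + ((-4 + K) - 7) = 7 + (-11 + K) = -4 + K)
r(-166, -105) - t = (-4 - 105) - 1*(-49453) = -109 + 49453 = 49344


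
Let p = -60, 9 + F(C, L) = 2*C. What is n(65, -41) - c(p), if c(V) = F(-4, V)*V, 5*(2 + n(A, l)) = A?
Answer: -1009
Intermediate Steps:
n(A, l) = -2 + A/5
F(C, L) = -9 + 2*C
c(V) = -17*V (c(V) = (-9 + 2*(-4))*V = (-9 - 8)*V = -17*V)
n(65, -41) - c(p) = (-2 + (1/5)*65) - (-17)*(-60) = (-2 + 13) - 1*1020 = 11 - 1020 = -1009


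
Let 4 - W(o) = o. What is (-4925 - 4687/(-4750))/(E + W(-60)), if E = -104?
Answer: 23389063/190000 ≈ 123.10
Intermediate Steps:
W(o) = 4 - o
(-4925 - 4687/(-4750))/(E + W(-60)) = (-4925 - 4687/(-4750))/(-104 + (4 - 1*(-60))) = (-4925 - 4687*(-1/4750))/(-104 + (4 + 60)) = (-4925 + 4687/4750)/(-104 + 64) = -23389063/4750/(-40) = -23389063/4750*(-1/40) = 23389063/190000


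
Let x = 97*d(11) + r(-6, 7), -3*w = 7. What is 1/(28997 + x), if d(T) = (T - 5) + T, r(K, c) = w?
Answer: 3/91931 ≈ 3.2633e-5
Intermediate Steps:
w = -7/3 (w = -⅓*7 = -7/3 ≈ -2.3333)
r(K, c) = -7/3
d(T) = -5 + 2*T (d(T) = (-5 + T) + T = -5 + 2*T)
x = 4940/3 (x = 97*(-5 + 2*11) - 7/3 = 97*(-5 + 22) - 7/3 = 97*17 - 7/3 = 1649 - 7/3 = 4940/3 ≈ 1646.7)
1/(28997 + x) = 1/(28997 + 4940/3) = 1/(91931/3) = 3/91931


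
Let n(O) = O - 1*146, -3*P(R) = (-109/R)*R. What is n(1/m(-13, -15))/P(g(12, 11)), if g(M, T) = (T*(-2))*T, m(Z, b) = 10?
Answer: -4377/1090 ≈ -4.0156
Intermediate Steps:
g(M, T) = -2*T**2 (g(M, T) = (-2*T)*T = -2*T**2)
P(R) = 109/3 (P(R) = -(-109/R)*R/3 = -1/3*(-109) = 109/3)
n(O) = -146 + O (n(O) = O - 146 = -146 + O)
n(1/m(-13, -15))/P(g(12, 11)) = (-146 + 1/10)/(109/3) = (-146 + 1/10)*(3/109) = -1459/10*3/109 = -4377/1090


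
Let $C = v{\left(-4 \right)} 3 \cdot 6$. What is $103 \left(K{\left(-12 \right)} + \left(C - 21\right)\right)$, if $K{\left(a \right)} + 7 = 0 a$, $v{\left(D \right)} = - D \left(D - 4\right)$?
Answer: $-62212$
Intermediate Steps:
$v{\left(D \right)} = - D \left(-4 + D\right)$
$C = -576$ ($C = - 4 \left(4 - -4\right) 3 \cdot 6 = - 4 \left(4 + 4\right) 3 \cdot 6 = \left(-4\right) 8 \cdot 3 \cdot 6 = \left(-32\right) 3 \cdot 6 = \left(-96\right) 6 = -576$)
$K{\left(a \right)} = -7$ ($K{\left(a \right)} = -7 + 0 a = -7 + 0 = -7$)
$103 \left(K{\left(-12 \right)} + \left(C - 21\right)\right) = 103 \left(-7 - 597\right) = 103 \left(-604\right) = -62212$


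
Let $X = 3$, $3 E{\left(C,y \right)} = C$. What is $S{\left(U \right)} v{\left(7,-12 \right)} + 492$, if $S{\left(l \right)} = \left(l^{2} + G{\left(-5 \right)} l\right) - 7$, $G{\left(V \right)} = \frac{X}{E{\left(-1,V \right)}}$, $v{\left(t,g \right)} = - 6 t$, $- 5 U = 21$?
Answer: $- \frac{38562}{25} \approx -1542.5$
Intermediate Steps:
$U = - \frac{21}{5}$ ($U = \left(- \frac{1}{5}\right) 21 = - \frac{21}{5} \approx -4.2$)
$E{\left(C,y \right)} = \frac{C}{3}$
$G{\left(V \right)} = -9$ ($G{\left(V \right)} = \frac{3}{\frac{1}{3} \left(-1\right)} = \frac{3}{- \frac{1}{3}} = 3 \left(-3\right) = -9$)
$S{\left(l \right)} = -7 + l^{2} - 9 l$ ($S{\left(l \right)} = \left(l^{2} - 9 l\right) - 7 = -7 + l^{2} - 9 l$)
$S{\left(U \right)} v{\left(7,-12 \right)} + 492 = \left(-7 + \left(- \frac{21}{5}\right)^{2} - - \frac{189}{5}\right) \left(\left(-6\right) 7\right) + 492 = \left(-7 + \frac{441}{25} + \frac{189}{5}\right) \left(-42\right) + 492 = \frac{1211}{25} \left(-42\right) + 492 = - \frac{50862}{25} + 492 = - \frac{38562}{25}$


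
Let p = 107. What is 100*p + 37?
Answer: 10737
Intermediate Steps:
100*p + 37 = 100*107 + 37 = 10700 + 37 = 10737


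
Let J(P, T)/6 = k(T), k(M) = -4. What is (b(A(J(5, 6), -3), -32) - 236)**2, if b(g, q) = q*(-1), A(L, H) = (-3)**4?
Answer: 41616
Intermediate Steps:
J(P, T) = -24 (J(P, T) = 6*(-4) = -24)
A(L, H) = 81
b(g, q) = -q
(b(A(J(5, 6), -3), -32) - 236)**2 = (-1*(-32) - 236)**2 = (32 - 236)**2 = (-204)**2 = 41616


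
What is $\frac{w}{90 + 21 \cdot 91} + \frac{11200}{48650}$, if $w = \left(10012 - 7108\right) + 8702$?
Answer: $\frac{1677266}{278139} \approx 6.0303$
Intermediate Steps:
$w = 11606$ ($w = 2904 + 8702 = 11606$)
$\frac{w}{90 + 21 \cdot 91} + \frac{11200}{48650} = \frac{11606}{90 + 21 \cdot 91} + \frac{11200}{48650} = \frac{11606}{90 + 1911} + 11200 \cdot \frac{1}{48650} = \frac{11606}{2001} + \frac{32}{139} = \frac{1677266}{278139}$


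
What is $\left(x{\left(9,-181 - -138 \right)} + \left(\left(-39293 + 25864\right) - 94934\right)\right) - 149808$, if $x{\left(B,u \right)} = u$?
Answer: $-258214$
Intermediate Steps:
$\left(x{\left(9,-181 - -138 \right)} + \left(\left(-39293 + 25864\right) - 94934\right)\right) - 149808 = \left(\left(-181 - -138\right) + \left(\left(-39293 + 25864\right) - 94934\right)\right) - 149808 = \left(\left(-181 + 138\right) - 108363\right) - 149808 = \left(-43 - 108363\right) - 149808 = -108406 - 149808 = -258214$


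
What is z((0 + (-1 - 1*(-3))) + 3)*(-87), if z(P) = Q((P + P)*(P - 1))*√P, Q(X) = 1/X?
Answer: -87*√5/40 ≈ -4.8634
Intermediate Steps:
z(P) = 1/(2*√P*(-1 + P)) (z(P) = √P/(((P + P)*(P - 1))) = √P/(((2*P)*(-1 + P))) = √P/((2*P*(-1 + P))) = (1/(2*P*(-1 + P)))*√P = 1/(2*√P*(-1 + P)))
z((0 + (-1 - 1*(-3))) + 3)*(-87) = (1/(2*√((0 + (-1 - 1*(-3))) + 3)*(-1 + ((0 + (-1 - 1*(-3))) + 3))))*(-87) = (1/(2*√((0 + (-1 + 3)) + 3)*(-1 + ((0 + (-1 + 3)) + 3))))*(-87) = (1/(2*√((0 + 2) + 3)*(-1 + ((0 + 2) + 3))))*(-87) = (1/(2*√(2 + 3)*(-1 + (2 + 3))))*(-87) = (1/(2*√5*(-1 + 5)))*(-87) = ((½)*(√5/5)/4)*(-87) = ((½)*(√5/5)*(¼))*(-87) = (√5/40)*(-87) = -87*√5/40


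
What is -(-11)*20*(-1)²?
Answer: 220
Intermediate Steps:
-(-11)*20*(-1)² = -11*(-20)*1 = 220*1 = 220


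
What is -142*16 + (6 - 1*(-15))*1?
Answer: -2251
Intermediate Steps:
-142*16 + (6 - 1*(-15))*1 = -2272 + (6 + 15)*1 = -2272 + 21*1 = -2272 + 21 = -2251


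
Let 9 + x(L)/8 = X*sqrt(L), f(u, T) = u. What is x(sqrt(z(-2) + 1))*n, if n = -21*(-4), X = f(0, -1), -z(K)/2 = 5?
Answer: -6048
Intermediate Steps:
z(K) = -10 (z(K) = -2*5 = -10)
X = 0
n = 84
x(L) = -72 (x(L) = -72 + 8*(0*sqrt(L)) = -72 + 8*0 = -72 + 0 = -72)
x(sqrt(z(-2) + 1))*n = -72*84 = -6048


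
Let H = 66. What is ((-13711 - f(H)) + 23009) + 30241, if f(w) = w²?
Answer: 35183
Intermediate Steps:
((-13711 - f(H)) + 23009) + 30241 = ((-13711 - 1*66²) + 23009) + 30241 = ((-13711 - 1*4356) + 23009) + 30241 = ((-13711 - 4356) + 23009) + 30241 = (-18067 + 23009) + 30241 = 4942 + 30241 = 35183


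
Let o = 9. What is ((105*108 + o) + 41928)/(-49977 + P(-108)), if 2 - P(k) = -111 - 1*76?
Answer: -17759/16596 ≈ -1.0701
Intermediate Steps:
P(k) = 189 (P(k) = 2 - (-111 - 1*76) = 2 - (-111 - 76) = 2 - 1*(-187) = 2 + 187 = 189)
((105*108 + o) + 41928)/(-49977 + P(-108)) = ((105*108 + 9) + 41928)/(-49977 + 189) = ((11340 + 9) + 41928)/(-49788) = (11349 + 41928)*(-1/49788) = 53277*(-1/49788) = -17759/16596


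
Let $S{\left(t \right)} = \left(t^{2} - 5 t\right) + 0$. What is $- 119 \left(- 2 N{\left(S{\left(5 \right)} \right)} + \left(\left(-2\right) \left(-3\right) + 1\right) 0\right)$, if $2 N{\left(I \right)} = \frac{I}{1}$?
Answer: $0$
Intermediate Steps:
$S{\left(t \right)} = t^{2} - 5 t$
$N{\left(I \right)} = \frac{I}{2}$ ($N{\left(I \right)} = \frac{I 1^{-1}}{2} = \frac{I 1}{2} = \frac{I}{2}$)
$- 119 \left(- 2 N{\left(S{\left(5 \right)} \right)} + \left(\left(-2\right) \left(-3\right) + 1\right) 0\right) = - 119 \left(- 2 \frac{5 \left(-5 + 5\right)}{2} + \left(\left(-2\right) \left(-3\right) + 1\right) 0\right) = - 119 \left(- 2 \frac{5 \cdot 0}{2} + \left(6 + 1\right) 0\right) = - 119 \left(- 2 \cdot \frac{1}{2} \cdot 0 + 7 \cdot 0\right) = - 119 \left(\left(-2\right) 0 + 0\right) = - 119 \left(0 + 0\right) = \left(-119\right) 0 = 0$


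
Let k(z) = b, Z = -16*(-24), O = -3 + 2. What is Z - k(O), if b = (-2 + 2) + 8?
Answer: 376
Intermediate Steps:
O = -1
b = 8 (b = 0 + 8 = 8)
Z = 384
k(z) = 8
Z - k(O) = 384 - 1*8 = 384 - 8 = 376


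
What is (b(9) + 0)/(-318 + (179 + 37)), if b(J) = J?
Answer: -3/34 ≈ -0.088235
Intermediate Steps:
(b(9) + 0)/(-318 + (179 + 37)) = (9 + 0)/(-318 + (179 + 37)) = 9/(-318 + 216) = 9/(-102) = -1/102*9 = -3/34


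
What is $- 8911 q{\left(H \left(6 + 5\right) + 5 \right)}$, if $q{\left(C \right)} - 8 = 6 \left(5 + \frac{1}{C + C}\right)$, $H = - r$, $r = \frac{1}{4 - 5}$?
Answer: $- \frac{5444621}{16} \approx -3.4029 \cdot 10^{5}$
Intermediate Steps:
$r = -1$ ($r = \frac{1}{-1} = -1$)
$H = 1$ ($H = \left(-1\right) \left(-1\right) = 1$)
$q{\left(C \right)} = 38 + \frac{3}{C}$ ($q{\left(C \right)} = 8 + 6 \left(5 + \frac{1}{C + C}\right) = 8 + 6 \left(5 + \frac{1}{2 C}\right) = 8 + \left(30 + \frac{3}{C}\right) = 38 + \frac{3}{C}$)
$- 8911 q{\left(H \left(6 + 5\right) + 5 \right)} = - 8911 \left(38 + \frac{3}{1 \left(6 + 5\right) + 5}\right) = - 8911 \left(38 + \frac{3}{1 \cdot 11 + 5}\right) = - 8911 \left(38 + \frac{3}{11 + 5}\right) = - 8911 \left(38 + \frac{3}{16}\right) = \left(-8911\right) \frac{611}{16} = - \frac{5444621}{16}$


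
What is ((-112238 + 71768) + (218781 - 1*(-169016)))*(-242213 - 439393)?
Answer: -236740167162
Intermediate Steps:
((-112238 + 71768) + (218781 - 1*(-169016)))*(-242213 - 439393) = (-40470 + (218781 + 169016))*(-681606) = (-40470 + 387797)*(-681606) = 347327*(-681606) = -236740167162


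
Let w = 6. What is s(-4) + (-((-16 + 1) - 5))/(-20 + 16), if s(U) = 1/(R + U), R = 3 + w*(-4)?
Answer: -126/25 ≈ -5.0400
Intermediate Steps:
R = -21 (R = 3 + 6*(-4) = 3 - 24 = -21)
s(U) = 1/(-21 + U)
s(-4) + (-((-16 + 1) - 5))/(-20 + 16) = 1/(-21 - 4) + (-((-16 + 1) - 5))/(-20 + 16) = 1/(-25) - (-15 - 5)/(-4) = -1/25 - 1*(-20)*(-1/4) = -1/25 + 20*(-1/4) = -1/25 - 5 = -126/25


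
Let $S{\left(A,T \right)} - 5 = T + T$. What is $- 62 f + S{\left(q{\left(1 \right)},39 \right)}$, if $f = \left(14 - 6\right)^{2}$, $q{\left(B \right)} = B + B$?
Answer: $-3885$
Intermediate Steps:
$q{\left(B \right)} = 2 B$
$S{\left(A,T \right)} = 5 + 2 T$ ($S{\left(A,T \right)} = 5 + \left(T + T\right) = 5 + 2 T$)
$f = 64$ ($f = 8^{2} = 64$)
$- 62 f + S{\left(q{\left(1 \right)},39 \right)} = \left(-62\right) 64 + \left(5 + 2 \cdot 39\right) = -3968 + \left(5 + 78\right) = -3968 + 83 = -3885$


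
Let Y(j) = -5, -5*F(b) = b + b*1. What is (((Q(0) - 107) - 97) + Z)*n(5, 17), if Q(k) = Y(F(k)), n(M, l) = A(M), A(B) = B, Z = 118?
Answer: -455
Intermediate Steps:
F(b) = -2*b/5 (F(b) = -(b + b*1)/5 = -(b + b)/5 = -2*b/5)
n(M, l) = M
Q(k) = -5
(((Q(0) - 107) - 97) + Z)*n(5, 17) = (((-5 - 107) - 97) + 118)*5 = ((-112 - 97) + 118)*5 = (-209 + 118)*5 = -91*5 = -455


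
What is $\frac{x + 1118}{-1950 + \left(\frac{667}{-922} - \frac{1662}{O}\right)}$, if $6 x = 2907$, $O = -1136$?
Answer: $- \frac{419611420}{510409937} \approx -0.82211$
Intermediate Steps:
$x = \frac{969}{2}$ ($x = \frac{1}{6} \cdot 2907 = \frac{969}{2} \approx 484.5$)
$\frac{x + 1118}{-1950 + \left(\frac{667}{-922} - \frac{1662}{O}\right)} = \frac{\frac{969}{2} + 1118}{-1950 + \left(\frac{667}{-922} - \frac{1662}{-1136}\right)} = \frac{3205}{2 \left(-1950 + \left(667 \left(- \frac{1}{922}\right) - - \frac{831}{568}\right)\right)} = \frac{3205}{2 \left(-1950 + \left(- \frac{667}{922} + \frac{831}{568}\right)\right)} = \frac{3205}{2 \left(-1950 + \frac{193663}{261848}\right)} = \frac{3205}{2 \left(- \frac{510409937}{261848}\right)} = \frac{3205}{2} \left(- \frac{261848}{510409937}\right) = - \frac{419611420}{510409937}$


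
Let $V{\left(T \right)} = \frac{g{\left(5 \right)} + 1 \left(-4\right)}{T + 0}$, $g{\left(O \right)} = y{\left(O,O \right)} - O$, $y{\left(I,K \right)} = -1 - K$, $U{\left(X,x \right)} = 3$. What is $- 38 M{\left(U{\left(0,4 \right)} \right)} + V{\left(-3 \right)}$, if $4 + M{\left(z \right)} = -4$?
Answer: $309$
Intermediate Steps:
$M{\left(z \right)} = -8$ ($M{\left(z \right)} = -4 - 4 = -8$)
$g{\left(O \right)} = -1 - 2 O$ ($g{\left(O \right)} = \left(-1 - O\right) - O = -1 - 2 O$)
$V{\left(T \right)} = - \frac{15}{T}$ ($V{\left(T \right)} = \frac{\left(-1 - 10\right) + 1 \left(-4\right)}{T + 0} = \frac{\left(-1 - 10\right) - 4}{T} = \frac{-11 - 4}{T} = - \frac{15}{T}$)
$- 38 M{\left(U{\left(0,4 \right)} \right)} + V{\left(-3 \right)} = \left(-38\right) \left(-8\right) - \frac{15}{-3} = 304 - -5 = 304 + 5 = 309$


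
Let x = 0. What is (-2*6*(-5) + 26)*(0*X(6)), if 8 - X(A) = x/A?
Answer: 0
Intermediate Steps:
X(A) = 8 (X(A) = 8 - 0/A = 8 - 1*0 = 8 + 0 = 8)
(-2*6*(-5) + 26)*(0*X(6)) = (-2*6*(-5) + 26)*(0*8) = (-12*(-5) + 26)*0 = (60 + 26)*0 = 86*0 = 0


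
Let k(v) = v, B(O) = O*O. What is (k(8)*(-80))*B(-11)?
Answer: -77440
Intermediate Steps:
B(O) = O**2
(k(8)*(-80))*B(-11) = (8*(-80))*(-11)**2 = -640*121 = -77440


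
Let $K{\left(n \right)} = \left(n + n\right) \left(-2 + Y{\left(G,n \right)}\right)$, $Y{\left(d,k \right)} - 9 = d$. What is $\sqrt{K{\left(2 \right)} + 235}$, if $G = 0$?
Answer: $\sqrt{263} \approx 16.217$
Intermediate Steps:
$Y{\left(d,k \right)} = 9 + d$
$K{\left(n \right)} = 14 n$ ($K{\left(n \right)} = \left(n + n\right) \left(-2 + \left(9 + 0\right)\right) = 2 n \left(-2 + 9\right) = 2 n 7 = 14 n$)
$\sqrt{K{\left(2 \right)} + 235} = \sqrt{14 \cdot 2 + 235} = \sqrt{28 + 235} = \sqrt{263}$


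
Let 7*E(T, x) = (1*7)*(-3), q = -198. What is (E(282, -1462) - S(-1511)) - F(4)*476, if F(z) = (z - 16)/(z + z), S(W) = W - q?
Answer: 2024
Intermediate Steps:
S(W) = 198 + W (S(W) = W - 1*(-198) = W + 198 = 198 + W)
F(z) = (-16 + z)/(2*z) (F(z) = (-16 + z)/((2*z)) = (-16 + z)*(1/(2*z)) = (-16 + z)/(2*z))
E(T, x) = -3 (E(T, x) = ((1*7)*(-3))/7 = (7*(-3))/7 = (⅐)*(-21) = -3)
(E(282, -1462) - S(-1511)) - F(4)*476 = (-3 - (198 - 1511)) - (½)*(-16 + 4)/4*476 = (-3 - 1*(-1313)) - (½)*(¼)*(-12)*476 = (-3 + 1313) - (-3)*476/2 = 1310 - 1*(-714) = 1310 + 714 = 2024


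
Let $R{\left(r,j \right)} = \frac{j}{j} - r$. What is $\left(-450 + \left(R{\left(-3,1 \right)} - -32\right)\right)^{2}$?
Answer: $171396$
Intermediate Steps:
$R{\left(r,j \right)} = 1 - r$
$\left(-450 + \left(R{\left(-3,1 \right)} - -32\right)\right)^{2} = \left(-450 + \left(\left(1 - -3\right) - -32\right)\right)^{2} = \left(-450 + \left(\left(1 + 3\right) + 32\right)\right)^{2} = \left(-450 + \left(4 + 32\right)\right)^{2} = \left(-450 + 36\right)^{2} = \left(-414\right)^{2} = 171396$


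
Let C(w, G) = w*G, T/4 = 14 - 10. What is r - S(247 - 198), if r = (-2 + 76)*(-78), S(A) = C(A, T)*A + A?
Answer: -44237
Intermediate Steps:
T = 16 (T = 4*(14 - 10) = 4*4 = 16)
C(w, G) = G*w
S(A) = A + 16*A**2 (S(A) = (16*A)*A + A = 16*A**2 + A = A + 16*A**2)
r = -5772 (r = 74*(-78) = -5772)
r - S(247 - 198) = -5772 - (247 - 198)*(1 + 16*(247 - 198)) = -5772 - 49*(1 + 16*49) = -5772 - 49*(1 + 784) = -5772 - 49*785 = -5772 - 1*38465 = -5772 - 38465 = -44237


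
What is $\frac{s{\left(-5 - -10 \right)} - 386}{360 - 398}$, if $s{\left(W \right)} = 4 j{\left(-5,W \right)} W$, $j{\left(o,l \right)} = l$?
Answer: $\frac{143}{19} \approx 7.5263$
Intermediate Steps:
$s{\left(W \right)} = 4 W^{2}$ ($s{\left(W \right)} = 4 W W = 4 W^{2}$)
$\frac{s{\left(-5 - -10 \right)} - 386}{360 - 398} = \frac{4 \left(-5 - -10\right)^{2} - 386}{360 - 398} = \frac{4 \left(-5 + 10\right)^{2} - 386}{-38} = \left(4 \cdot 5^{2} - 386\right) \left(- \frac{1}{38}\right) = \left(4 \cdot 25 - 386\right) \left(- \frac{1}{38}\right) = \left(100 - 386\right) \left(- \frac{1}{38}\right) = \left(-286\right) \left(- \frac{1}{38}\right) = \frac{143}{19}$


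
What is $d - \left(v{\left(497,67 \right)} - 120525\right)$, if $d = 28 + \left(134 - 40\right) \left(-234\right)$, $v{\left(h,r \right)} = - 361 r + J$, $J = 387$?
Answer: $122357$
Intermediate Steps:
$v{\left(h,r \right)} = 387 - 361 r$ ($v{\left(h,r \right)} = - 361 r + 387 = 387 - 361 r$)
$d = -21968$ ($d = 28 + 94 \left(-234\right) = 28 - 21996 = -21968$)
$d - \left(v{\left(497,67 \right)} - 120525\right) = -21968 - \left(\left(387 - 24187\right) - 120525\right) = -21968 - \left(-23800 - 120525\right) = -21968 - -144325 = -21968 + 144325 = 122357$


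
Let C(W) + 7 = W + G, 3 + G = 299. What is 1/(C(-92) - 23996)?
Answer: -1/23799 ≈ -4.2019e-5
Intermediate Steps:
G = 296 (G = -3 + 299 = 296)
C(W) = 289 + W (C(W) = -7 + (W + 296) = -7 + (296 + W) = 289 + W)
1/(C(-92) - 23996) = 1/((289 - 92) - 23996) = 1/(197 - 23996) = 1/(-23799) = -1/23799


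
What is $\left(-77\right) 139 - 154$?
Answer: $-10857$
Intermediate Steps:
$\left(-77\right) 139 - 154 = -10703 - 154 = -10857$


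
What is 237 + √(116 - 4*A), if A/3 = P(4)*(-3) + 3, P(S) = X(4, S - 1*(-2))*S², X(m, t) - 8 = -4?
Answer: 237 + 4*√149 ≈ 285.83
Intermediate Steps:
X(m, t) = 4 (X(m, t) = 8 - 4 = 4)
P(S) = 4*S²
A = -567 (A = 3*((4*4²)*(-3) + 3) = 3*((4*16)*(-3) + 3) = 3*(64*(-3) + 3) = 3*(-192 + 3) = 3*(-189) = -567)
237 + √(116 - 4*A) = 237 + √(116 - 4*(-567)) = 237 + √(116 + 2268) = 237 + √2384 = 237 + 4*√149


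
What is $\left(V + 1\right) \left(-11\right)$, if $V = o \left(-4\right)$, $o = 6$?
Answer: $253$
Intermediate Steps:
$V = -24$ ($V = 6 \left(-4\right) = -24$)
$\left(V + 1\right) \left(-11\right) = \left(-24 + 1\right) \left(-11\right) = \left(-23\right) \left(-11\right) = 253$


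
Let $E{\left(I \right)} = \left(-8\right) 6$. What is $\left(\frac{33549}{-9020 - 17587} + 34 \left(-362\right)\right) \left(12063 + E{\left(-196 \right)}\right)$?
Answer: $- \frac{1311687582525}{8869} \approx -1.479 \cdot 10^{8}$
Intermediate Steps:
$E{\left(I \right)} = -48$
$\left(\frac{33549}{-9020 - 17587} + 34 \left(-362\right)\right) \left(12063 + E{\left(-196 \right)}\right) = \left(\frac{33549}{-9020 - 17587} + 34 \left(-362\right)\right) \left(12063 - 48\right) = \left(\frac{33549}{-9020 - 17587} - 12308\right) 12015 = \left(\frac{33549}{-26607} - 12308\right) 12015 = \left(33549 \left(- \frac{1}{26607}\right) - 12308\right) 12015 = \left(- \frac{11183}{8869} - 12308\right) 12015 = \left(- \frac{109170835}{8869}\right) 12015 = - \frac{1311687582525}{8869}$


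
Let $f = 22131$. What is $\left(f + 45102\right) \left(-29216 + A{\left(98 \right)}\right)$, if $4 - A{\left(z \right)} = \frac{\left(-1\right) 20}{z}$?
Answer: $- \frac{96235837074}{49} \approx -1.964 \cdot 10^{9}$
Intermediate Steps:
$A{\left(z \right)} = 4 + \frac{20}{z}$ ($A{\left(z \right)} = 4 - \frac{\left(-1\right) 20}{z} = 4 - - \frac{20}{z} = 4 + \frac{20}{z}$)
$\left(f + 45102\right) \left(-29216 + A{\left(98 \right)}\right) = \left(22131 + 45102\right) \left(-29216 + \left(4 + \frac{20}{98}\right)\right) = 67233 \left(-29216 + \left(4 + 20 \cdot \frac{1}{98}\right)\right) = 67233 \left(-29216 + \left(4 + \frac{10}{49}\right)\right) = 67233 \left(-29216 + \frac{206}{49}\right) = 67233 \left(- \frac{1431378}{49}\right) = - \frac{96235837074}{49}$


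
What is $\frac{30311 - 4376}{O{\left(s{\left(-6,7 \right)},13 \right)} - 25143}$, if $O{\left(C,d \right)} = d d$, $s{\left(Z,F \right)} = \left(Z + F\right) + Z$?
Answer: $- \frac{25935}{24974} \approx -1.0385$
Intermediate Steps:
$s{\left(Z,F \right)} = F + 2 Z$ ($s{\left(Z,F \right)} = \left(F + Z\right) + Z = F + 2 Z$)
$O{\left(C,d \right)} = d^{2}$
$\frac{30311 - 4376}{O{\left(s{\left(-6,7 \right)},13 \right)} - 25143} = \frac{30311 - 4376}{13^{2} - 25143} = \frac{25935}{169 - 25143} = \frac{25935}{-24974} = 25935 \left(- \frac{1}{24974}\right) = - \frac{25935}{24974}$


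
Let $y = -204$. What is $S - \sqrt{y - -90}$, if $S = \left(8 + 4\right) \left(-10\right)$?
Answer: $-120 - i \sqrt{114} \approx -120.0 - 10.677 i$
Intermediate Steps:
$S = -120$ ($S = 12 \left(-10\right) = -120$)
$S - \sqrt{y - -90} = -120 - \sqrt{-204 - -90} = -120 - \sqrt{-204 + \left(-25 + 115\right)} = -120 - \sqrt{-204 + 90} = -120 - \sqrt{-114} = -120 - i \sqrt{114}$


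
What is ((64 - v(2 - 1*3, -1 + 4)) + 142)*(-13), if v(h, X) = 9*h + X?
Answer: -2756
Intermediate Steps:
v(h, X) = X + 9*h
((64 - v(2 - 1*3, -1 + 4)) + 142)*(-13) = ((64 - ((-1 + 4) + 9*(2 - 1*3))) + 142)*(-13) = ((64 - (3 + 9*(2 - 3))) + 142)*(-13) = ((64 - (3 + 9*(-1))) + 142)*(-13) = ((64 - (3 - 9)) + 142)*(-13) = ((64 - 1*(-6)) + 142)*(-13) = ((64 + 6) + 142)*(-13) = (70 + 142)*(-13) = 212*(-13) = -2756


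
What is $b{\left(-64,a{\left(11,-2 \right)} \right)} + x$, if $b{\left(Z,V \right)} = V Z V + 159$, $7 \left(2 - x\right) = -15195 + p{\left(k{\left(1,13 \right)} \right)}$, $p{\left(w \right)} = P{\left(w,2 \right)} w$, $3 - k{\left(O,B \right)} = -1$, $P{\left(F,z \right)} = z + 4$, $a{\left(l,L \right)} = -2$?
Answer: $\frac{14506}{7} \approx 2072.3$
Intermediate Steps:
$P{\left(F,z \right)} = 4 + z$
$k{\left(O,B \right)} = 4$ ($k{\left(O,B \right)} = 3 - -1 = 3 + 1 = 4$)
$p{\left(w \right)} = 6 w$ ($p{\left(w \right)} = \left(4 + 2\right) w = 6 w$)
$x = \frac{15185}{7}$ ($x = 2 - \frac{-15195 + 6 \cdot 4}{7} = 2 - \frac{-15195 + 24}{7} = 2 - - \frac{15171}{7} = 2 + \frac{15171}{7} = \frac{15185}{7} \approx 2169.3$)
$b{\left(Z,V \right)} = 159 + Z V^{2}$ ($b{\left(Z,V \right)} = Z V^{2} + 159 = 159 + Z V^{2}$)
$b{\left(-64,a{\left(11,-2 \right)} \right)} + x = \left(159 - 64 \left(-2\right)^{2}\right) + \frac{15185}{7} = \left(159 - 256\right) + \frac{15185}{7} = -97 + \frac{15185}{7} = \frac{14506}{7}$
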